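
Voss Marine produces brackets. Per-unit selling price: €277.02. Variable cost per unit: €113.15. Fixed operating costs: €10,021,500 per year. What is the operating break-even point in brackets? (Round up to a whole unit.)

61,156 brackets

Each unit contributes €277.02 − €113.15 = €163.87.
Break-even volume = fixed costs ÷ CM per unit = €10,021,500 ÷ €163.87 = 61,155.18, so 61,156 brackets.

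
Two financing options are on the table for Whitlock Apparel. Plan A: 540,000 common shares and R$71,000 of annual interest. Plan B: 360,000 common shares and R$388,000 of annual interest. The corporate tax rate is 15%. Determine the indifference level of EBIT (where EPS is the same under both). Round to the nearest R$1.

R$1,022,000

Set EPS_A = EPS_B: (EBIT − R$71,000)(1 − 0.15) ÷ 540,000 = (EBIT − R$388,000)(1 − 0.15) ÷ 360,000.
The (1 − t) factor cancels: (EBIT − 71,000) × 360,000 = (EBIT − 388,000) × 540,000.
EBIT × (540,000 − 360,000) = 388,000 × 540,000 − 71,000 × 360,000 = 183,960,000,000, so EBIT = 183,960,000,000 ÷ 180,000 = 1,022,000.00.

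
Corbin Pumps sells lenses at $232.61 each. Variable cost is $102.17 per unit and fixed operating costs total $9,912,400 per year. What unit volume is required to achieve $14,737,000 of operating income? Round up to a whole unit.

188,972 lenses

Contribution margin per unit = $232.61 − $102.17 = $130.44.
Required volume = (fixed costs + target profit) ÷ CM = ($9,912,400 + $14,737,000) ÷ $130.44 = 188,971.17, so 188,972 lenses.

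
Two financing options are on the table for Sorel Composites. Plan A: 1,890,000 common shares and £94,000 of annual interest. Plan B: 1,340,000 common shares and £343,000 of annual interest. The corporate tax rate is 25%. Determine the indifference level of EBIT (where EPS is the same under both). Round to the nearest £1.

£949,655

Set EPS_A = EPS_B: (EBIT − £94,000)(1 − 0.25) ÷ 1,890,000 = (EBIT − £343,000)(1 − 0.25) ÷ 1,340,000.
Cancelling (1 − t) and cross-multiplying: 1,340,000·(EBIT − 94,000) = 1,890,000·(EBIT − 343,000).
EBIT × (1,890,000 − 1,340,000) = 343,000 × 1,890,000 − 94,000 × 1,340,000 = 522,310,000,000, so EBIT = 522,310,000,000 ÷ 550,000 = 949,654.55.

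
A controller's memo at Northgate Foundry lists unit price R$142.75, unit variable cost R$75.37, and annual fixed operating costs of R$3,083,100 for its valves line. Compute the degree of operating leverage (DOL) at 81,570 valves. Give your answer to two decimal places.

Contribution at this volume is 81,570 × R$67.38 = R$5,496,186.60.
EBIT = R$5,496,186.60 − R$3,083,100 = R$2,413,086.60.
So DOL = total CM / EBIT = R$5,496,186.60 / R$2,413,086.60 = 2.2777.

2.28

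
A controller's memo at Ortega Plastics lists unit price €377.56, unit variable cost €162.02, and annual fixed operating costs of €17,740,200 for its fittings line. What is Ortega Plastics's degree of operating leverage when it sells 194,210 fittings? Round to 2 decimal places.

Total contribution margin = 194,210 × €215.54 = €41,860,023.40.
EBIT = €41,860,023.40 − €17,740,200 = €24,119,823.40.
So DOL = total CM / EBIT = €41,860,023.40 / €24,119,823.40 = 1.7355.

1.74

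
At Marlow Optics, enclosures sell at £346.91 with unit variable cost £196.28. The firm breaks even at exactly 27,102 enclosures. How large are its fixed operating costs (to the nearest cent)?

£4,082,374.26

Each unit contributes £346.91 − £196.28 = £150.63.
Fixed costs = break-even units × CM = 27,102 × £150.63 = £4,082,374.26.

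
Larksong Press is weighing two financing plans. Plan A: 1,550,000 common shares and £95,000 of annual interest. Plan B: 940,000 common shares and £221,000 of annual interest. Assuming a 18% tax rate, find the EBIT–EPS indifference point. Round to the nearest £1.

£415,164

Set EPS_A = EPS_B: (EBIT − £95,000)(1 − 0.18) ÷ 1,550,000 = (EBIT − £221,000)(1 − 0.18) ÷ 940,000.
Cancelling (1 − t) and cross-multiplying: 940,000·(EBIT − 95,000) = 1,550,000·(EBIT − 221,000).
Solving, EBIT = (221,000·1,550,000 − 95,000·940,000) / (1,550,000 − 940,000) = 253,250,000,000 / 610,000 = 415,163.93.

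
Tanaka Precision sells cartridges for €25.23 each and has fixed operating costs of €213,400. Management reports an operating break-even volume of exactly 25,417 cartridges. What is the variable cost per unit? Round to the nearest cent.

Contribution per unit must be FC / Q = €213,400 / 25,417 = €8.3960.
Hence VC = price − CM = €25.23 − €8.3960 = €16.83.

€16.83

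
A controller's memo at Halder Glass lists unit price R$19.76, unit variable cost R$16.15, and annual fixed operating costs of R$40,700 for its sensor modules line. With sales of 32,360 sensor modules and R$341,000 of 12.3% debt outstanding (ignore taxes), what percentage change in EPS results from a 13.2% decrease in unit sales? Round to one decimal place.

Total contribution margin = 32,360 × R$3.61 = R$116,819.60.
Operating income = contribution − fixed costs = R$116,819.60 − R$40,700 = R$76,119.60.
After interest of R$41,943.00, pre-tax earnings = R$34,176.60.
DCL = total CM / (EBIT − I) = R$116,819.60 / R$34,176.60 = 3.4181.
EPS therefore changes by 3.4181 × (-13.2%) = -45.1%.

-45.1%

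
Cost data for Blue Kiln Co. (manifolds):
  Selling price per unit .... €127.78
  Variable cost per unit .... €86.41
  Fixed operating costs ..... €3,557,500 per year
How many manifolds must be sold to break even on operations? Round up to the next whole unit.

Unit CM = price − variable cost = €127.78 − €86.41 = €41.37.
Units to break even: €3,557,500 ÷ €41.37 = 85,992.26, rounded up to 85,993.

85,993 manifolds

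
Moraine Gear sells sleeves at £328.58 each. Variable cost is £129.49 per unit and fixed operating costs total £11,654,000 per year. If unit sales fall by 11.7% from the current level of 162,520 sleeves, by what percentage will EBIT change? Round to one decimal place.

Contribution at this volume is 162,520 × £199.09 = £32,356,106.80.
Subtracting fixed costs: EBIT = £32,356,106.80 − £11,654,000 = £20,702,106.80.
So DOL = total CM / EBIT = £32,356,106.80 / £20,702,106.80 = 1.5629.
%ΔEBIT = DOL × %ΔSales = 1.5629 × -11.7% = -18.3%.

-18.3%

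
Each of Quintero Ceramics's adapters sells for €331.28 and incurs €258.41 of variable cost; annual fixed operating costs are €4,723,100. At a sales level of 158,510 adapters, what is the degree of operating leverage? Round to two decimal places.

1.69

At 158,510 units, contribution = 158,510 × €72.87 = €11,550,623.70.
Operating income = contribution − fixed costs = €11,550,623.70 − €4,723,100 = €6,827,523.70.
Degree of operating leverage = €11,550,623.70 / €6,827,523.70 = 1.6918.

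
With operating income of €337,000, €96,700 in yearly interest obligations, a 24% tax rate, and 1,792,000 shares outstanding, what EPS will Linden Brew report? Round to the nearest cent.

Interest = €96,700.00, so EBT = €337,000 − €96,700.00 = €240,300.00.
After tax at 24%: net income = €240,300.00 × 0.76 = €182,628.00.
EPS = €182,628.00 ÷ 1,792,000 = €0.10.

€0.10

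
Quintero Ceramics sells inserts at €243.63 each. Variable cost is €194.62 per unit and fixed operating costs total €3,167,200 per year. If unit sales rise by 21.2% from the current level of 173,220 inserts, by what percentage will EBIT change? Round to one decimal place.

Contribution at this volume is 173,220 × €49.01 = €8,489,512.20.
Subtracting fixed costs: EBIT = €8,489,512.20 − €3,167,200 = €5,322,312.20.
Degree of operating leverage = €8,489,512.20 / €5,322,312.20 = 1.5951.
%ΔEBIT = DOL × %ΔSales = 1.5951 × +21.2% = +33.8%.

+33.8%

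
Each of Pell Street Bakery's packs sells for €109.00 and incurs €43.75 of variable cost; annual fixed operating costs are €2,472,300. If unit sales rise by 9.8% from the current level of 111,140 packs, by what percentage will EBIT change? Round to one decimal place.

+14.9%

Contribution at this volume is 111,140 × €65.25 = €7,251,885.00.
Operating income = contribution − fixed costs = €7,251,885.00 − €2,472,300 = €4,779,585.00.
DOL = contribution ÷ EBIT = €7,251,885.00 ÷ €4,779,585.00 = 1.5173.
Operating income changes by 1.5173 × +9.8% = +14.9%.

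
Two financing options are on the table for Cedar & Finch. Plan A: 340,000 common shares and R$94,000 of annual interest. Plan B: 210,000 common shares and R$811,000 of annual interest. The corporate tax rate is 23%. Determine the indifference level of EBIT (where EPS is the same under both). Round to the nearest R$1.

R$1,969,231

Set EPS_A = EPS_B: (EBIT − R$94,000)(1 − 0.23) ÷ 340,000 = (EBIT − R$811,000)(1 − 0.23) ÷ 210,000.
Cancelling (1 − t) and cross-multiplying: 210,000·(EBIT − 94,000) = 340,000·(EBIT − 811,000).
Solving, EBIT = (811,000·340,000 − 94,000·210,000) / (340,000 − 210,000) = 256,000,000,000 / 130,000 = 1,969,230.77.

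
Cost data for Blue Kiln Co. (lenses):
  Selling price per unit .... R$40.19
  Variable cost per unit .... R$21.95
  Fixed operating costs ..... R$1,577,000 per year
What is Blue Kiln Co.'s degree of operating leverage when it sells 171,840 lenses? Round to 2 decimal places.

Contribution at this volume is 171,840 × R$18.24 = R$3,134,361.60.
EBIT = R$3,134,361.60 − R$1,577,000 = R$1,557,361.60.
Degree of operating leverage = R$3,134,361.60 / R$1,557,361.60 = 2.0126.

2.01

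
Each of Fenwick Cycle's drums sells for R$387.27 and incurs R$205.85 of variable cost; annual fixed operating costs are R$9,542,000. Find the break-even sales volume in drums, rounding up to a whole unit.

Contribution margin per unit = R$387.27 − R$205.85 = R$181.42.
Units to break even: R$9,542,000 ÷ R$181.42 = 52,596.19, rounded up to 52,597.

52,597 drums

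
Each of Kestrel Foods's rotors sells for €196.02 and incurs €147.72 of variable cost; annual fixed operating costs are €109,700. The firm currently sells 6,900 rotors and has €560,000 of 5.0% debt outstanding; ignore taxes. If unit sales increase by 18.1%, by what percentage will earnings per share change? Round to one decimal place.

Total contribution margin = 6,900 × €48.30 = €333,270.00.
Operating income = contribution − fixed costs = €333,270.00 − €109,700 = €223,570.00.
Interest = €28,000.00, so EBIT − I = €195,570.00.
Degree of combined leverage = contribution ÷ (EBIT − I) = €333,270.00 ÷ €195,570.00 = 1.7041.
%ΔEPS = DCL × %ΔSales = 1.7041 × +18.1% = +30.8%.

+30.8%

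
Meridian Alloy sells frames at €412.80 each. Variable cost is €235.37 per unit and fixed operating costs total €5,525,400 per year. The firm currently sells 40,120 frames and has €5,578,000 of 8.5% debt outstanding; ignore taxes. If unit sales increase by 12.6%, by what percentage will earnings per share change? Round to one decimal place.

At 40,120 units, contribution = 40,120 × €177.43 = €7,118,491.60.
Subtracting fixed costs: EBIT = €7,118,491.60 − €5,525,400 = €1,593,091.60.
After interest of €474,130.00, pre-tax earnings = €1,118,961.60.
DCL = total CM / (EBIT − I) = €7,118,491.60 / €1,118,961.60 = 6.3617.
EPS therefore changes by 6.3617 × (+12.6%) = +80.2%.

+80.2%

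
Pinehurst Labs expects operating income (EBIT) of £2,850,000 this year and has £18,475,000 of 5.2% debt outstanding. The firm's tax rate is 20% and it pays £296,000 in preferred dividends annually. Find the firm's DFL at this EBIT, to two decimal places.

1.88

Interest = £960,700.00.
Preferred dividends grossed up pre-tax: £296,000 / (1 − 0.20) = £370,000.00.
DFL = EBIT ÷ [EBIT − I − D_p/(1−t)] = £2,850,000 ÷ [£2,850,000 − £960,700.00 − £370,000.00] = £2,850,000 ÷ £1,519,300.00 = 1.8759.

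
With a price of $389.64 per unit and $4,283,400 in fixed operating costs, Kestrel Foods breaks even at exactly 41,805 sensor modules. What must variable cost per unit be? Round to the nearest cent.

$287.18

Contribution per unit must be FC / Q = $4,283,400 / 41,805 = $102.4614.
Hence VC = price − CM = $389.64 − $102.4614 = $287.18.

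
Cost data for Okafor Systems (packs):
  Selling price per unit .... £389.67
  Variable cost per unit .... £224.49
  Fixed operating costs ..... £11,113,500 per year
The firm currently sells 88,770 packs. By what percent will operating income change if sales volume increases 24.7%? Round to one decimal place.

+102.0%

Total contribution margin = 88,770 × £165.18 = £14,663,028.60.
Subtracting fixed costs: EBIT = £14,663,028.60 − £11,113,500 = £3,549,528.60.
Degree of operating leverage = £14,663,028.60 / £3,549,528.60 = 4.1310.
So EBIT moves 4.1310 × (+24.7%) = +102.0%.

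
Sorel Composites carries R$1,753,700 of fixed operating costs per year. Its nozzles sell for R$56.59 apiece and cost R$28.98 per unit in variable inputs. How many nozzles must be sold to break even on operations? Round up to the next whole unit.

Contribution margin per unit = R$56.59 − R$28.98 = R$27.61.
Break-even volume = fixed costs ÷ CM per unit = R$1,753,700 ÷ R$27.61 = 63,516.84, so 63,517 nozzles.

63,517 nozzles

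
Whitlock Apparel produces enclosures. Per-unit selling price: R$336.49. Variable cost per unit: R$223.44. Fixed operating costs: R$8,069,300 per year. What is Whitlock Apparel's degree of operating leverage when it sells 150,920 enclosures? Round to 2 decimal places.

Contribution at this volume is 150,920 × R$113.05 = R$17,061,506.00.
EBIT = R$17,061,506.00 − R$8,069,300 = R$8,992,206.00.
So DOL = total CM / EBIT = R$17,061,506.00 / R$8,992,206.00 = 1.8974.

1.90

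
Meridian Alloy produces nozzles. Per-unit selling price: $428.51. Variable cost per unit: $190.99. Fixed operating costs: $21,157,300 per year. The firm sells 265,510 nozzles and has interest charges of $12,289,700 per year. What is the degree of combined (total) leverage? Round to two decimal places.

2.13

At 265,510 units, contribution = 265,510 × $237.52 = $63,063,935.20.
Operating income = contribution − fixed costs = $63,063,935.20 − $21,157,300 = $41,906,635.20. Interest = $12,289,700.00.
DOL = $63,063,935.20 ÷ $41,906,635.20 = 1.5049; DFL = $41,906,635.20 ÷ $29,616,935.20 = 1.4150.
Combined leverage = 1.5049 × 1.4150 = 2.1294.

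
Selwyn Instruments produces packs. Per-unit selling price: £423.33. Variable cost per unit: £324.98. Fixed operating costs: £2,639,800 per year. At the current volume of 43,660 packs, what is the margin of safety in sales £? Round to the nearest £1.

Unit CM = price − variable cost = £423.33 − £324.98 = £98.35. Break-even units = £2,639,800 ÷ £98.35 = 26,840.87; break-even revenue = 26,840.87 × £423.33 = £11,362,547.37.
Current sales = 43,660 × £423.33 = £18,482,587.80.
Margin of safety = £18,482,587.80 − £11,362,547.37 = £7,120,040.

£7,120,040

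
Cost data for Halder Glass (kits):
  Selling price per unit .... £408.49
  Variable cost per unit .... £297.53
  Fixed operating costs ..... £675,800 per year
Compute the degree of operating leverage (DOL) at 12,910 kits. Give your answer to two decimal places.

1.89

At 12,910 units, contribution = 12,910 × £110.96 = £1,432,493.60.
Operating income = contribution − fixed costs = £1,432,493.60 − £675,800 = £756,693.60.
DOL = contribution ÷ EBIT = £1,432,493.60 ÷ £756,693.60 = 1.8931.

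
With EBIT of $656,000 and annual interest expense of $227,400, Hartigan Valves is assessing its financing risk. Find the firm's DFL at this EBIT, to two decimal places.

1.53

Interest = $227,400.00.
Degree of financial leverage = EBIT / (EBIT − interest) = $656,000 / $428,600.00 = 1.5306.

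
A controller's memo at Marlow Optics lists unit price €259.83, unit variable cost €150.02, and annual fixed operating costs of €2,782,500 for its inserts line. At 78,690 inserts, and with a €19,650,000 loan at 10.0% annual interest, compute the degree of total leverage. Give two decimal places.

Contribution at this volume is 78,690 × €109.81 = €8,640,948.90.
EBIT = €8,640,948.90 − €2,782,500 = €5,858,448.90. Interest = €1,965,000.00, so EBIT − I = €3,893,448.90.
DCL = contribution ÷ (EBIT − I) = €8,640,948.90 ÷ €3,893,448.90 = 2.2194.

2.22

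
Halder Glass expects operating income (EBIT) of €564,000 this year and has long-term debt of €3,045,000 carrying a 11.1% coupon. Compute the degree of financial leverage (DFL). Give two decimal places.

2.50

Interest = €337,995.00.
DFL = EBIT ÷ (EBIT − I) = €564,000 ÷ (€564,000 − €337,995.00) = €564,000 ÷ €226,005.00 = 2.4955.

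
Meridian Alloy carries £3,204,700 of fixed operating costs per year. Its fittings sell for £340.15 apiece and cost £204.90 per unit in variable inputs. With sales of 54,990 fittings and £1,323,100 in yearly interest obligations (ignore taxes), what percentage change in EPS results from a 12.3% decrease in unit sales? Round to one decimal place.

-31.4%

At 54,990 units, contribution = 54,990 × £135.25 = £7,437,397.50.
Subtracting fixed costs: EBIT = £7,437,397.50 − £3,204,700 = £4,232,697.50.
After interest of £1,323,100.00, pre-tax earnings = £2,909,597.50.
DCL = total CM / (EBIT − I) = £7,437,397.50 / £2,909,597.50 = 2.5562.
%ΔEPS = DCL × %ΔSales = 2.5562 × -12.3% = -31.4%.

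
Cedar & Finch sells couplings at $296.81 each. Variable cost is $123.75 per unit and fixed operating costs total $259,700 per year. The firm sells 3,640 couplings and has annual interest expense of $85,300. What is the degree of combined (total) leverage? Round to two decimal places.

2.21

Total contribution margin = 3,640 × $173.06 = $629,938.40.
Operating income = contribution − fixed costs = $629,938.40 − $259,700 = $370,238.40. Interest = $85,300.00, so EBIT − I = $284,938.40.
Degree of total leverage = total CM / (EBIT − interest) = $629,938.40 / $284,938.40 = 2.2108.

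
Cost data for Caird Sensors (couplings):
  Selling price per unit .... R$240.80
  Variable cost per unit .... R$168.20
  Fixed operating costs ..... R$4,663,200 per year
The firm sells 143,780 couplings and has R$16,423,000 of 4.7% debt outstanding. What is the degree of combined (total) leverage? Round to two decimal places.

2.09

Contribution at this volume is 143,780 × R$72.60 = R$10,438,428.00.
Operating income = contribution − fixed costs = R$10,438,428.00 − R$4,663,200 = R$5,775,228.00. Interest = R$771,881.00, so EBIT − I = R$5,003,347.00.
DCL = contribution ÷ (EBIT − I) = R$10,438,428.00 ÷ R$5,003,347.00 = 2.0863.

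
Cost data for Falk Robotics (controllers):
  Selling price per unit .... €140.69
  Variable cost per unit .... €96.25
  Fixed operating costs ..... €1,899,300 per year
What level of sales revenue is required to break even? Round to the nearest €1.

€6,012,883

Contribution margin per unit = €140.69 − €96.25 = €44.44, a CM ratio of €44.44 ÷ €140.69 = 0.3159.
Break-even revenue = fixed costs × price ÷ CM = €1,899,300 × €140.69 ÷ €44.44 = €6,012,883.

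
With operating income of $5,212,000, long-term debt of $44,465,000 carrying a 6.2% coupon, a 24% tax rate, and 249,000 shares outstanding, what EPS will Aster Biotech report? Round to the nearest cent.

Pre-tax income = $5,212,000 − $2,756,830.00 = $2,455,170.00.
Net income = $2,455,170.00 × (1 − 0.24) = $1,865,929.20.
Per share: $1,865,929.20 / 249,000 shares = $7.49.

$7.49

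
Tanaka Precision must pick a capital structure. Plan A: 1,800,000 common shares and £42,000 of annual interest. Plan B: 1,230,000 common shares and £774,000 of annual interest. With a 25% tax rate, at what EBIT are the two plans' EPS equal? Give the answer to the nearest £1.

£2,353,579

Set EPS_A = EPS_B: (EBIT − £42,000)(1 − 0.25) ÷ 1,800,000 = (EBIT − £774,000)(1 − 0.25) ÷ 1,230,000.
Cancelling (1 − t) and cross-multiplying: 1,230,000·(EBIT − 42,000) = 1,800,000·(EBIT − 774,000).
EBIT × (1,800,000 − 1,230,000) = 774,000 × 1,800,000 − 42,000 × 1,230,000 = 1,341,540,000,000, so EBIT = 1,341,540,000,000 ÷ 570,000 = 2,353,578.95.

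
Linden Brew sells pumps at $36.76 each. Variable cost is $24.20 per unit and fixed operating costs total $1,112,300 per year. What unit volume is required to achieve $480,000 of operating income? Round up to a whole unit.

Contribution margin per unit = $36.76 − $24.20 = $12.56.
Need Q such that Q × $12.56 − $1,112,300 = $480,000, i.e. Q = $1,592,300 / $12.56 = 126,775.48 → 126,776.

126,776 pumps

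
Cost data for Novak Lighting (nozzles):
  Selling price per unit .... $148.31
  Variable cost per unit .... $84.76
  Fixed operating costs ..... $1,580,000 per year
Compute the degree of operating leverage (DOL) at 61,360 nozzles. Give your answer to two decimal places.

1.68

Contribution at this volume is 61,360 × $63.55 = $3,899,428.00.
EBIT = $3,899,428.00 − $1,580,000 = $2,319,428.00.
Degree of operating leverage = $3,899,428.00 / $2,319,428.00 = 1.6812.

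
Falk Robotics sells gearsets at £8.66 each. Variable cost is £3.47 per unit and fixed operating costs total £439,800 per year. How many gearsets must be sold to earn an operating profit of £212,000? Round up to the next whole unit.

Contribution margin per unit = £8.66 − £3.47 = £5.19.
Need Q such that Q × £5.19 − £439,800 = £212,000, i.e. Q = £651,800 / £5.19 = 125,587.67 → 125,588.

125,588 gearsets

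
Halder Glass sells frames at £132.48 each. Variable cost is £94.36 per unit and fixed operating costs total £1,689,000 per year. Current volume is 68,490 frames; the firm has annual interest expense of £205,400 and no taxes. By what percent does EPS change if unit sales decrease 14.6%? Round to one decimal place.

-53.2%

Contribution at this volume is 68,490 × £38.12 = £2,610,838.80.
Operating income = contribution − fixed costs = £2,610,838.80 − £1,689,000 = £921,838.80.
Interest = £205,400.00, so EBIT − I = £716,438.80.
Degree of combined leverage = contribution ÷ (EBIT − I) = £2,610,838.80 ÷ £716,438.80 = 3.6442.
%ΔEPS = DCL × %ΔSales = 3.6442 × -14.6% = -53.2%.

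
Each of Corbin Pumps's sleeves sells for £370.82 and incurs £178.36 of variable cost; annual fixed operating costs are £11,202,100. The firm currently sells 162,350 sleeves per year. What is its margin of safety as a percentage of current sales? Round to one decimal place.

Unit CM = price − variable cost = £370.82 − £178.36 = £192.46. Break-even units = £11,202,100 ÷ £192.46 = 58,204.82; break-even revenue = 58,204.82 × £370.82 = £21,583,512.01.
Actual sales revenue = 162,350 × £370.82 = £60,202,627.00.
Margin of safety = (£60,202,627.00 − £21,583,512.01) ÷ £60,202,627.00 = 64.1%.

64.1%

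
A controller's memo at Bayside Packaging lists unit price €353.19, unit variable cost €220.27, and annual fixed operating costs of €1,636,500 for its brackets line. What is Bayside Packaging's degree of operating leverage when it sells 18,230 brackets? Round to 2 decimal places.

3.08

Contribution at this volume is 18,230 × €132.92 = €2,423,131.60.
EBIT = €2,423,131.60 − €1,636,500 = €786,631.60.
DOL = contribution ÷ EBIT = €2,423,131.60 ÷ €786,631.60 = 3.0804.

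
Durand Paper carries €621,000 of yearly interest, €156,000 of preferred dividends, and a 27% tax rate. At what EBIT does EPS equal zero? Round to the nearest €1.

Grossing the preferred dividend up to pre-tax terms: €156,000 / (1 − 0.27) = €213,698.63.
Financial break-even EBIT = interest + D_p ÷ (1 − t) = €621,000 + €213,698.63 = €834,698.63.

€834,699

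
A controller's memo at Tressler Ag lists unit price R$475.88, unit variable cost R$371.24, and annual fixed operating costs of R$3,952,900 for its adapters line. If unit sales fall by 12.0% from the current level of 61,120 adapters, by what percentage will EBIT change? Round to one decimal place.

-31.4%

Contribution at this volume is 61,120 × R$104.64 = R$6,395,596.80.
Subtracting fixed costs: EBIT = R$6,395,596.80 − R$3,952,900 = R$2,442,696.80.
DOL = contribution ÷ EBIT = R$6,395,596.80 ÷ R$2,442,696.80 = 2.6183.
%ΔEBIT = DOL × %ΔSales = 2.6183 × -12.0% = -31.4%.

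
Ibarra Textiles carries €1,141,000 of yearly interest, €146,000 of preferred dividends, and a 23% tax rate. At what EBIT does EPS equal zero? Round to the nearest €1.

Preferred dividends are paid after tax, so their pre-tax equivalent is €146,000 ÷ (1 − 0.23) = €189,610.39.
EPS = 0 when EBIT covers interest plus the pre-tax preferred burden: €1,141,000 + €189,610.39 = €1,330,610.39.

€1,330,610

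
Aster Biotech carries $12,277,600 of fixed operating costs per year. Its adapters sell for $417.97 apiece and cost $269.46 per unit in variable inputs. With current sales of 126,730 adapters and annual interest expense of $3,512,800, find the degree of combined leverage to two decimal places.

Total contribution margin = 126,730 × $148.51 = $18,820,672.30.
EBIT = $18,820,672.30 − $12,277,600 = $6,543,072.30. Interest = $3,512,800.00, so EBIT − I = $3,030,272.30.
DCL = contribution ÷ (EBIT − I) = $18,820,672.30 ÷ $3,030,272.30 = 6.2109.

6.21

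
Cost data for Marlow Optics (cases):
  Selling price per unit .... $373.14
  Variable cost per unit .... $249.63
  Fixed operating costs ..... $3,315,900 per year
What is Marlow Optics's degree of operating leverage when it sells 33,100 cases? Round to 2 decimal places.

Contribution at this volume is 33,100 × $123.51 = $4,088,181.00.
Subtracting fixed costs: EBIT = $4,088,181.00 − $3,315,900 = $772,281.00.
Degree of operating leverage = $4,088,181.00 / $772,281.00 = 5.2936.

5.29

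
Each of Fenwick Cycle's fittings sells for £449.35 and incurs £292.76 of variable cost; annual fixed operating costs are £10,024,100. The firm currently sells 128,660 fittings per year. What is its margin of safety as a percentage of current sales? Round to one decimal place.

Contribution margin per unit = £449.35 − £292.76 = £156.59. Break-even units = £10,024,100 ÷ £156.59 = 64,014.94; break-even revenue = 64,014.94 × £449.35 = £28,765,114.85.
Actual sales revenue = 128,660 × £449.35 = £57,813,371.00.
Margin of safety = (£57,813,371.00 − £28,765,114.85) ÷ £57,813,371.00 = 50.2%.

50.2%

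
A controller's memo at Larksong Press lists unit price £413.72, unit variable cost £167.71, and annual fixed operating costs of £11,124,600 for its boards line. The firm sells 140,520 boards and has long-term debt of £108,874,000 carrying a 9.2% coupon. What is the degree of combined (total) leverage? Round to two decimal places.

Total contribution margin = 140,520 × £246.01 = £34,569,325.20.
EBIT = £34,569,325.20 − £11,124,600 = £23,444,725.20. Interest = £10,016,408.00.
DOL = £34,569,325.20 ÷ £23,444,725.20 = 1.4745; DFL = £23,444,725.20 ÷ £13,428,317.20 = 1.7459.
DCL = DOL × DFL = 1.4745 × 1.7459 = 2.5743.

2.57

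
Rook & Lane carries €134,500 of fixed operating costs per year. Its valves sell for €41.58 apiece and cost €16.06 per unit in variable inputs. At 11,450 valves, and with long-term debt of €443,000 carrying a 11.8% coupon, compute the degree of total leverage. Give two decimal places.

Contribution at this volume is 11,450 × €25.52 = €292,204.00.
EBIT = €292,204.00 − €134,500 = €157,704.00. Interest = €52,274.00, so EBIT − I = €105,430.00.
Degree of total leverage = total CM / (EBIT − interest) = €292,204.00 / €105,430.00 = 2.7715.

2.77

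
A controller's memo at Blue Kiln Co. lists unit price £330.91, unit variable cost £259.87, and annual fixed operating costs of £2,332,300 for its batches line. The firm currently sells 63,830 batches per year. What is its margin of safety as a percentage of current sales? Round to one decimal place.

48.6%

Contribution margin per unit = £330.91 − £259.87 = £71.04. Break-even units = £2,332,300 ÷ £71.04 = 32,830.80; break-even revenue = 32,830.80 × £330.91 = £10,864,039.88.
Current sales = 63,830 × £330.91 = £21,121,985.30.
Margin of safety = (£21,121,985.30 − £10,864,039.88) ÷ £21,121,985.30 = 48.6%.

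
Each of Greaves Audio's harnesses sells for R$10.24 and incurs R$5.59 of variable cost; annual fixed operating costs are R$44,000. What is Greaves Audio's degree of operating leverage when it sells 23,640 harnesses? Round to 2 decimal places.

At 23,640 units, contribution = 23,640 × R$4.65 = R$109,926.00.
Operating income = contribution − fixed costs = R$109,926.00 − R$44,000 = R$65,926.00.
DOL = contribution ÷ EBIT = R$109,926.00 ÷ R$65,926.00 = 1.6674.

1.67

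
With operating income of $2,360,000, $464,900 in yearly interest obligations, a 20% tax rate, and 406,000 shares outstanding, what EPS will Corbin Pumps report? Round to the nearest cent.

$3.73

Pre-tax income = $2,360,000 − $464,900.00 = $1,895,100.00.
Net income = $1,895,100.00 × (1 − 0.20) = $1,516,080.00.
Per share: $1,516,080.00 / 406,000 shares = $3.73.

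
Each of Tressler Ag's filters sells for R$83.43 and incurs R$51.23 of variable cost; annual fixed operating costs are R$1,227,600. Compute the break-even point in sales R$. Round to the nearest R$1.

R$3,180,704

CM per unit = R$83.43 − R$51.23 = R$32.20; CM ratio = R$32.20 / R$83.43 = 0.3860.
Break-even sales = FC ÷ CM ratio = R$1,227,600 × R$83.43 / R$32.20 = R$3,180,704.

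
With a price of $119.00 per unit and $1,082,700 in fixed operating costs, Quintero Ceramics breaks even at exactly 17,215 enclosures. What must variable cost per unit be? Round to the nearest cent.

Contribution per unit must be FC / Q = $1,082,700 / 17,215 = $62.8928.
Hence VC = price − CM = $119.00 − $62.8928 = $56.11.

$56.11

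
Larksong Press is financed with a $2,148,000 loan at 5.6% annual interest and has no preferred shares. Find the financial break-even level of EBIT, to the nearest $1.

Annual interest = 5.6% × $2,148,000 = $120,288.00.
Without preferred stock the financial break-even is simply EBIT = interest = $120,288.00.

$120,288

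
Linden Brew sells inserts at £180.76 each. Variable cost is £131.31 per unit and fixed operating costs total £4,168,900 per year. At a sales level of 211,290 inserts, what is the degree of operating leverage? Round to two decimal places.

Total contribution margin = 211,290 × £49.45 = £10,448,290.50.
Operating income = contribution − fixed costs = £10,448,290.50 − £4,168,900 = £6,279,390.50.
Degree of operating leverage = £10,448,290.50 / £6,279,390.50 = 1.6639.

1.66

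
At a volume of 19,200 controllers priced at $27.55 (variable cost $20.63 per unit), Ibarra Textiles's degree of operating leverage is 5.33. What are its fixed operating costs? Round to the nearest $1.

Contribution at this volume is 19,200 × $6.92 = $132,864.00.
DOL = contribution / EBIT, so EBIT = $132,864.00 / 5.33 = $24,927.58.
Fixed costs = CM − EBIT = $132,864.00 − $24,927.58 = $107,936.

$107,936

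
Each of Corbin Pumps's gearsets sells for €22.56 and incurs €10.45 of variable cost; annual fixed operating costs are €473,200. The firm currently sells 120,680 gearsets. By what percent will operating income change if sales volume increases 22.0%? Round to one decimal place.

Contribution at this volume is 120,680 × €12.11 = €1,461,434.80.
Subtracting fixed costs: EBIT = €1,461,434.80 − €473,200 = €988,234.80.
DOL = contribution ÷ EBIT = €1,461,434.80 ÷ €988,234.80 = 1.4788.
So EBIT moves 1.4788 × (+22.0%) = +32.5%.

+32.5%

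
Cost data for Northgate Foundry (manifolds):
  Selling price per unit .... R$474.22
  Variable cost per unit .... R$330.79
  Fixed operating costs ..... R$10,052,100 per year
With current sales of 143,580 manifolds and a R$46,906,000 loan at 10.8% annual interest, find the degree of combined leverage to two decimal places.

3.76

Total contribution margin = 143,580 × R$143.43 = R$20,593,679.40.
Operating income = contribution − fixed costs = R$20,593,679.40 − R$10,052,100 = R$10,541,579.40. Interest = R$5,065,848.00.
DOL = R$20,593,679.40 ÷ R$10,541,579.40 = 1.9536; DFL = R$10,541,579.40 ÷ R$5,475,731.40 = 1.9251.
DCL = DOL × DFL = 1.9536 × 1.9251 = 3.7609.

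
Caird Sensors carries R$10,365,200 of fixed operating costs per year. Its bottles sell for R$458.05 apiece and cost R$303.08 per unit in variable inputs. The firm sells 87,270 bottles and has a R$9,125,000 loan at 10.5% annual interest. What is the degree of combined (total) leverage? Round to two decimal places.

6.14

At 87,270 units, contribution = 87,270 × R$154.97 = R$13,524,231.90.
Operating income = contribution − fixed costs = R$13,524,231.90 − R$10,365,200 = R$3,159,031.90. Interest = R$958,125.00.
DOL = R$13,524,231.90 ÷ R$3,159,031.90 = 4.2811; DFL = R$3,159,031.90 ÷ R$2,200,906.90 = 1.4353.
Combined leverage = 4.2811 × 1.4353 = 6.1447.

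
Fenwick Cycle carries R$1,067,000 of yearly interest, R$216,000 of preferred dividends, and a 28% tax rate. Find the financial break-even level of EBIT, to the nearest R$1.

Preferred dividends are paid after tax, so their pre-tax equivalent is R$216,000 ÷ (1 − 0.28) = R$300,000.00.
Financial break-even EBIT = interest + D_p ÷ (1 − t) = R$1,067,000 + R$300,000.00 = R$1,367,000.00.

R$1,367,000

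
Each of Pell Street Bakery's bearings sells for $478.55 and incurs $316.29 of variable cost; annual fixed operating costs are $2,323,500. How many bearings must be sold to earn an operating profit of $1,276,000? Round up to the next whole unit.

22,184 bearings

Contribution margin per unit = $478.55 − $316.29 = $162.26.
Need Q such that Q × $162.26 − $2,323,500 = $1,276,000, i.e. Q = $3,599,500 / $162.26 = 22,183.53 → 22,184.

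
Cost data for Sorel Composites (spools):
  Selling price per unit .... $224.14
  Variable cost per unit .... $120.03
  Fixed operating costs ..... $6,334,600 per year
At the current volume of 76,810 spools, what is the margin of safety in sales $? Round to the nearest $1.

$3,578,337

Contribution margin per unit = $224.14 − $120.03 = $104.11. Break-even units = $6,334,600 ÷ $104.11 = 60,845.26; break-even revenue = 60,845.26 × $224.14 = $13,637,856.54.
Actual sales revenue = 76,810 × $224.14 = $17,216,193.40.
Margin of safety = $17,216,193.40 − $13,637,856.54 = $3,578,337.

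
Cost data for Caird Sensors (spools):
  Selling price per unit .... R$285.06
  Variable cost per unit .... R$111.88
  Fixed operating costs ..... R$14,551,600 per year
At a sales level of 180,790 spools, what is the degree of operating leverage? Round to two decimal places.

Contribution at this volume is 180,790 × R$173.18 = R$31,309,212.20.
Subtracting fixed costs: EBIT = R$31,309,212.20 − R$14,551,600 = R$16,757,612.20.
So DOL = total CM / EBIT = R$31,309,212.20 / R$16,757,612.20 = 1.8684.

1.87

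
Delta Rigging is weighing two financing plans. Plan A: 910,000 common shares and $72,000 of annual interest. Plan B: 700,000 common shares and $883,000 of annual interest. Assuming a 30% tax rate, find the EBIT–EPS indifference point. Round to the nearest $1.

$3,586,333

At indifference, (EBIT − 72,000)(1 − t)/910,000 = (EBIT − 883,000)(1 − t)/700,000.
The (1 − t) factor cancels: (EBIT − 72,000) × 700,000 = (EBIT − 883,000) × 910,000.
Solving, EBIT = (883,000·910,000 − 72,000·700,000) / (910,000 − 700,000) = 753,130,000,000 / 210,000 = 3,586,333.33.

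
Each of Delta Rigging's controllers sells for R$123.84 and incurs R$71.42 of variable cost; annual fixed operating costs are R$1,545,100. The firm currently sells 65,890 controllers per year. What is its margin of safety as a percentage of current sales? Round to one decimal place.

55.3%

Contribution margin per unit = R$123.84 − R$71.42 = R$52.42. Break-even units = R$1,545,100 ÷ R$52.42 = 29,475.39; break-even revenue = 29,475.39 × R$123.84 = R$3,650,232.43.
Actual sales revenue = 65,890 × R$123.84 = R$8,159,817.60.
Margin of safety = (R$8,159,817.60 − R$3,650,232.43) ÷ R$8,159,817.60 = 55.3%.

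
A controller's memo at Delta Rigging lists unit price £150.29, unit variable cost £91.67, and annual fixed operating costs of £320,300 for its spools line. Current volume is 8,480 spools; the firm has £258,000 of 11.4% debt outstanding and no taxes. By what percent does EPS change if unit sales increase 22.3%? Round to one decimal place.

At 8,480 units, contribution = 8,480 × £58.62 = £497,097.60.
Operating income = contribution − fixed costs = £497,097.60 − £320,300 = £176,797.60.
After interest of £29,412.00, pre-tax earnings = £147,385.60.
Degree of combined leverage = contribution ÷ (EBIT − I) = £497,097.60 ÷ £147,385.60 = 3.3728.
EPS therefore changes by 3.3728 × (+22.3%) = +75.2%.

+75.2%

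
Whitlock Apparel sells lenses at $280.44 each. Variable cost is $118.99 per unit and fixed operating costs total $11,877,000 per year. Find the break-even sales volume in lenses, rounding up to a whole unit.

Unit CM = price − variable cost = $280.44 − $118.99 = $161.45.
Break-even volume = fixed costs ÷ CM per unit = $11,877,000 ÷ $161.45 = 73,564.57, so 73,565 lenses.

73,565 lenses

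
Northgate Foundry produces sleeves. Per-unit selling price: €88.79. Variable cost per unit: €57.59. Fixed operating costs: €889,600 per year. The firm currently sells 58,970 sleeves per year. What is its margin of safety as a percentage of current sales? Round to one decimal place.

Unit CM = price − variable cost = €88.79 − €57.59 = €31.20. Break-even units = €889,600 ÷ €31.20 = 28,512.82; break-even revenue = 28,512.82 × €88.79 = €2,531,653.33.
Actual sales revenue = 58,970 × €88.79 = €5,235,946.30.
Margin of safety = (€5,235,946.30 − €2,531,653.33) ÷ €5,235,946.30 = 51.6%.

51.6%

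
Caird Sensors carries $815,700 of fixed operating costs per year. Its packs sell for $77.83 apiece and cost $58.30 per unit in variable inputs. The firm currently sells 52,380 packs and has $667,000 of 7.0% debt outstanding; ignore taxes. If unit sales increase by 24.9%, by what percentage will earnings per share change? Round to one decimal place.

At 52,380 units, contribution = 52,380 × $19.53 = $1,022,981.40.
EBIT = $1,022,981.40 − $815,700 = $207,281.40.
Interest = $46,690.00, so EBIT − I = $160,591.40.
DCL = total CM / (EBIT − I) = $1,022,981.40 / $160,591.40 = 6.3701.
EPS therefore changes by 6.3701 × (+24.9%) = +158.6%.

+158.6%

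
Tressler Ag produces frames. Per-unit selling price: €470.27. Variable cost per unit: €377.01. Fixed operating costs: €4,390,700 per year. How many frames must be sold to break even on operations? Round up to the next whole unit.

47,081 frames

Contribution margin per unit = €470.27 − €377.01 = €93.26.
Break-even Q = €4,390,700 / €93.26 = 47,080.21 → 47,081 frames.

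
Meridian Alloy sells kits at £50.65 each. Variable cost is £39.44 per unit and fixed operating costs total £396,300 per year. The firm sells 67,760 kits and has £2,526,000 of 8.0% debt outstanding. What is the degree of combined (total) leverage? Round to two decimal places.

4.71

Contribution at this volume is 67,760 × £11.21 = £759,589.60.
Operating income = contribution − fixed costs = £759,589.60 − £396,300 = £363,289.60. Interest = £202,080.00, so EBIT − I = £161,209.60.
Degree of total leverage = total CM / (EBIT − interest) = £759,589.60 / £161,209.60 = 4.7118.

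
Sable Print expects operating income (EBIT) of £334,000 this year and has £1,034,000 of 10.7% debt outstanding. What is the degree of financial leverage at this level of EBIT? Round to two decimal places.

Annual interest charges come to £110,638.00.
Degree of financial leverage = EBIT / (EBIT − interest) = £334,000 / £223,362.00 = 1.4953.

1.50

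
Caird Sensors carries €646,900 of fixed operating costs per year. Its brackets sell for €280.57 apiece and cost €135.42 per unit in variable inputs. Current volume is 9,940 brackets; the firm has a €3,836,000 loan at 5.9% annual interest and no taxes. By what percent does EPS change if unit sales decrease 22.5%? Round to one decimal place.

-57.0%

Total contribution margin = 9,940 × €145.15 = €1,442,791.00.
Operating income = contribution − fixed costs = €1,442,791.00 − €646,900 = €795,891.00.
After interest of €226,324.00, pre-tax earnings = €569,567.00.
DCL = total CM / (EBIT − I) = €1,442,791.00 / €569,567.00 = 2.5331.
EPS therefore changes by 2.5331 × (-22.5%) = -57.0%.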